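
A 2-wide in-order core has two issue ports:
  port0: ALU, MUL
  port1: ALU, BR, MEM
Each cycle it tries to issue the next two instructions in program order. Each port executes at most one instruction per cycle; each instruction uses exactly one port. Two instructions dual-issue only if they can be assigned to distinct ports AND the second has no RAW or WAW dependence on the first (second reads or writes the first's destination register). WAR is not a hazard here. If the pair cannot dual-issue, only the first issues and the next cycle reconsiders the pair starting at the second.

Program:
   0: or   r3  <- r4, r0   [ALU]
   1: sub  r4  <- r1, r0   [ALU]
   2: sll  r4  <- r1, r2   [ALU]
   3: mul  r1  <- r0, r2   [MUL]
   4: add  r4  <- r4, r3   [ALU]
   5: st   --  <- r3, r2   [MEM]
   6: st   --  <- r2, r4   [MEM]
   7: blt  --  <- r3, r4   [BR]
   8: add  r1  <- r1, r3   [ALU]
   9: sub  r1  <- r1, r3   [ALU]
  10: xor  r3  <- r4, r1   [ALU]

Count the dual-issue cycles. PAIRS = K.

PAIRS = 4

c0: i0/i1 or+sub  2-wide
c1: i2/i3 sll+mul  2-wide
c2: i4/i5 add+st  2-wide
c3: i6 st  no-port MEM/BR
c4: i7/i8 blt+add  2-wide
c5: i9 sub  RAW r1
c6: i10 xor  tail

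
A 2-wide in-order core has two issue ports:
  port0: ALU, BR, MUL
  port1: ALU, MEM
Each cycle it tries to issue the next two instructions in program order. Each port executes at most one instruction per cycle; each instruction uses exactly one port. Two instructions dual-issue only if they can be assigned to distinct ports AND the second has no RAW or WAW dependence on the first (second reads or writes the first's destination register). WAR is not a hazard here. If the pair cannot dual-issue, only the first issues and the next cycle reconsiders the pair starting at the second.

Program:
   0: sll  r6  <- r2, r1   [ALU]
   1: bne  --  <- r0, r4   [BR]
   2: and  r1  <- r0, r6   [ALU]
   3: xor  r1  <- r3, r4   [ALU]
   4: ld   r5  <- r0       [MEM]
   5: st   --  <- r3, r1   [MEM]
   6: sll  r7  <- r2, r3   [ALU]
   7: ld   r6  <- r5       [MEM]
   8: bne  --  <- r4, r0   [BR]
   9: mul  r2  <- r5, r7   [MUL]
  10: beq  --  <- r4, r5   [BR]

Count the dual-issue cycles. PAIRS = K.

c0: i0+i1 sll;bne  2-wide
c1: i2 and  WAW r1
c2: i3+i4 xor;ld  2-wide
c3: i5+i6 st;sll  2-wide
c4: i7+i8 ld;bne  2-wide
c5: i9 mul  no-port MUL/BR
c6: i10 beq  tail

PAIRS = 4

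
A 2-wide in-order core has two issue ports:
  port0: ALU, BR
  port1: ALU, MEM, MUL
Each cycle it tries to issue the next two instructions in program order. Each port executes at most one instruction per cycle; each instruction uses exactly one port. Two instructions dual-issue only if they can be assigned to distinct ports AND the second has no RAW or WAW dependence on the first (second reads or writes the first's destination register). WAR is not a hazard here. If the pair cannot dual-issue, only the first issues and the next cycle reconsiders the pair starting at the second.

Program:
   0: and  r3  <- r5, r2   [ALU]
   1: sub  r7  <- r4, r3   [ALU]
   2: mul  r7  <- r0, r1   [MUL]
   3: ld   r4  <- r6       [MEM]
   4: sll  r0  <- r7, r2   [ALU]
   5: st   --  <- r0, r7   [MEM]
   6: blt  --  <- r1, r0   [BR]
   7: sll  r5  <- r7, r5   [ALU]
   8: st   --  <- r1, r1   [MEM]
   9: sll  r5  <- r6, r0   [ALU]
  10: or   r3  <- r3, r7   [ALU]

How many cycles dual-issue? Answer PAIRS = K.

t=0 i0:and.ALU ; RAW r3
t=1 i1:sub.ALU ; WAW r7
t=2 i2:mul.MUL ; no-port MUL/MEM
t=3 i3/i4:ld.MEM;sll.ALU ; dual
t=4 i5/i6:st.MEM;blt.BR ; dual
t=5 i7/i8:sll.ALU;st.MEM ; dual
t=6 i9/i10:sll.ALU;or.ALU ; dual

PAIRS = 4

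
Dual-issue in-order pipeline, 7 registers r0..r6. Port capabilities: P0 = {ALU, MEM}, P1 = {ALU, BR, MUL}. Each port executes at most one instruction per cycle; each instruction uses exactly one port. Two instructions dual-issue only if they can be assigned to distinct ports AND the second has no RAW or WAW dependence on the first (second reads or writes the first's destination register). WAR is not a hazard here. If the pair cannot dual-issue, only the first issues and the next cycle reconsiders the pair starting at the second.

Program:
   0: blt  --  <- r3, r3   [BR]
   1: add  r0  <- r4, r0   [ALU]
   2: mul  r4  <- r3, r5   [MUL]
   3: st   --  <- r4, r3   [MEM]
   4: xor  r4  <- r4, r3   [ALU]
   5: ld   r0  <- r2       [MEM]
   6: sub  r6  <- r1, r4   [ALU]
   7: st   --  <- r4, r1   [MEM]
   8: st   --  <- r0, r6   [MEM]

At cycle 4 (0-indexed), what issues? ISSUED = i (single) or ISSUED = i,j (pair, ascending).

ISSUED = 7

c0: i0/i1 blt+add  pair
c1: i2 mul  RAW r4
c2: i3/i4 st+xor  pair
c3: i5/i6 ld+sub  pair
c4: i7 st  no-port MEM/MEM
c5: i8 st  tail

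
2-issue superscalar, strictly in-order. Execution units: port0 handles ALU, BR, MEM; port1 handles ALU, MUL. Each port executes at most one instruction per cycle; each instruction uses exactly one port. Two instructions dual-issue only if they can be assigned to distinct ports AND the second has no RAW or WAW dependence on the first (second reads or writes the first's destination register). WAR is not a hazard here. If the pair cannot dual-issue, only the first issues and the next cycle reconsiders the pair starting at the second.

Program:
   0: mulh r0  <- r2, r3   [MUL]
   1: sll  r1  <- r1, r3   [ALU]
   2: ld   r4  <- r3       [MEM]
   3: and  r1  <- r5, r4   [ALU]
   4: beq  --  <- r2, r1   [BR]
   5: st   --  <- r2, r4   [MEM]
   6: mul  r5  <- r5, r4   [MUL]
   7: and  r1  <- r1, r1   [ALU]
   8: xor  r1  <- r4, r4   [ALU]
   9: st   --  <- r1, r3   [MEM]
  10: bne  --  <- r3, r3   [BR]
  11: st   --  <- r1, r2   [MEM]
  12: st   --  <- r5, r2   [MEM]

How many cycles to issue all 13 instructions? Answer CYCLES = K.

CYCLES = 11

0. mulh;sll @i0/i1  | 2-wide
1. ld @i2  | RAW r4
2. and @i3  | RAW r1
3. beq @i4  | no-port BR/MEM
4. st;mul @i5/i6  | 2-wide
5. and @i7  | WAW r1
6. xor @i8  | RAW r1
7. st @i9  | no-port MEM/BR
8. bne @i10  | no-port BR/MEM
9. st @i11  | no-port MEM/MEM
10. st @i12  | tail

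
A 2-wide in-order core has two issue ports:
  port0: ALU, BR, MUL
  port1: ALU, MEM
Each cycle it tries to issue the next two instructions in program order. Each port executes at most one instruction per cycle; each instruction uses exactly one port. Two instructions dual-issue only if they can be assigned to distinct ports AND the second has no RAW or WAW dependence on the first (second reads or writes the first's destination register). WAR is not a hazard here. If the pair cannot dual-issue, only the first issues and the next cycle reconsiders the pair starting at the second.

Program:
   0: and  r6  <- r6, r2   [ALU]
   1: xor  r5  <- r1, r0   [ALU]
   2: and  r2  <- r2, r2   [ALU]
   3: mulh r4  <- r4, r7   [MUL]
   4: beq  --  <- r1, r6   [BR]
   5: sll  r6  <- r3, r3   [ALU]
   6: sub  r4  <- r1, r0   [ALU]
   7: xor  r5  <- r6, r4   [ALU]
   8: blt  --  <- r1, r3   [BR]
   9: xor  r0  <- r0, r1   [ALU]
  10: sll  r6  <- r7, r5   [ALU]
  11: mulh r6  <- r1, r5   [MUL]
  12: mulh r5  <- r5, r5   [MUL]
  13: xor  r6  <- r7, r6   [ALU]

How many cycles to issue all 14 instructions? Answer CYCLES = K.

#0 head=0: and.ALU;xor.ALU i0+i1 pair
#1 head=2: and.ALU;mulh.MUL i2+i3 pair
#2 head=4: beq.BR;sll.ALU i4+i5 pair
#3 head=6: sub.ALU i6 RAW r4
#4 head=7: xor.ALU;blt.BR i7+i8 pair
#5 head=9: xor.ALU;sll.ALU i9+i10 pair
#6 head=11: mulh.MUL i11 no-port MUL/MUL
#7 head=12: mulh.MUL;xor.ALU i12+i13 pair

CYCLES = 8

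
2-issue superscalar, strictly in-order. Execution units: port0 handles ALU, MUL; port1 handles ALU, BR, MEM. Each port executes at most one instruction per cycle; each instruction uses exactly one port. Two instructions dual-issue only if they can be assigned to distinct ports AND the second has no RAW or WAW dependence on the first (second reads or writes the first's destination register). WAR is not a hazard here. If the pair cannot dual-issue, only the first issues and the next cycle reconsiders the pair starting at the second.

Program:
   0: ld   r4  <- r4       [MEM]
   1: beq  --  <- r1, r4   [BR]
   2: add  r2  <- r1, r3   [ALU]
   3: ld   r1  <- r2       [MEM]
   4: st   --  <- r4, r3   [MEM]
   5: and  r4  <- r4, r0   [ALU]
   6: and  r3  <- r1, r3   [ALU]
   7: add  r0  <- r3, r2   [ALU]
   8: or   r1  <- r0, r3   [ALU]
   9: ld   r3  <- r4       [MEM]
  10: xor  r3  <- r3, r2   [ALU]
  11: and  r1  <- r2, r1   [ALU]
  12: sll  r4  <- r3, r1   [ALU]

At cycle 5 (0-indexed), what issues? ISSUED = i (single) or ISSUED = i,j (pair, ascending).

ISSUED = 7

0. ld @i0  | no-port MEM/BR
1. beq;add @i1,i2  | 2-wide
2. ld @i3  | no-port MEM/MEM
3. st;and @i4,i5  | 2-wide
4. and @i6  | RAW r3
5. add @i7  | RAW r0
6. or;ld @i8,i9  | 2-wide
7. xor;and @i10,i11  | 2-wide
8. sll @i12  | tail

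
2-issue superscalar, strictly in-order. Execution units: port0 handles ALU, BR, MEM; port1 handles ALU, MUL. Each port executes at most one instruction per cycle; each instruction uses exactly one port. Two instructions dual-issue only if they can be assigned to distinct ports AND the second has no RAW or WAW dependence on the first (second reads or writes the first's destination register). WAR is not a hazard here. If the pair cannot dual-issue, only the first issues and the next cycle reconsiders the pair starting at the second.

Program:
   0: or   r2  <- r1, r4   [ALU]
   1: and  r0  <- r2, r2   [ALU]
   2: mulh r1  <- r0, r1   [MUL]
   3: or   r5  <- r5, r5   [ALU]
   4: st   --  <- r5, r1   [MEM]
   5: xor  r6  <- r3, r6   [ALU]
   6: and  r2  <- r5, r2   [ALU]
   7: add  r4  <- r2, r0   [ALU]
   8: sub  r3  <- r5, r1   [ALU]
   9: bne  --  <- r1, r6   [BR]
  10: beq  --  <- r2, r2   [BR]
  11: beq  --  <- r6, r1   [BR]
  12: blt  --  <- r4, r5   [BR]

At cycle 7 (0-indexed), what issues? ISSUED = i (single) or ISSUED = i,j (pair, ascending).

ISSUED = 10

[0] i0  or  -- RAW r2
[1] i1  and  -- RAW r0
[2] i2+i3  mulh;or  -- dual
[3] i4+i5  st;xor  -- dual
[4] i6  and  -- RAW r2
[5] i7+i8  add;sub  -- dual
[6] i9  bne  -- no-port BR/BR
[7] i10  beq  -- no-port BR/BR
[8] i11  beq  -- no-port BR/BR
[9] i12  blt  -- tail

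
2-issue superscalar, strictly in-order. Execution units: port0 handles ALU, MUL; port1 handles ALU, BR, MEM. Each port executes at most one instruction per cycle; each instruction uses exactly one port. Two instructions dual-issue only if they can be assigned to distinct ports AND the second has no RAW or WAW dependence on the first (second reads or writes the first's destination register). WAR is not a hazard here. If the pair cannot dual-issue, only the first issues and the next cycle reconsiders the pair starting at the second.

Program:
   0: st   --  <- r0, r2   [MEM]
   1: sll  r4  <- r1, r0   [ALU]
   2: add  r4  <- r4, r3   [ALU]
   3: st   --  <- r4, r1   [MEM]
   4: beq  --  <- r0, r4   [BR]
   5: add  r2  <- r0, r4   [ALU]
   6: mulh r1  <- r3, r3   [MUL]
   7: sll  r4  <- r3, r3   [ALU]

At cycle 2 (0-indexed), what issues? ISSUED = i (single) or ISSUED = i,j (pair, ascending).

ISSUED = 3

[0] i0/i1  st.MEM;sll.ALU  -- dual
[1] i2  add.ALU  -- RAW r4
[2] i3  st.MEM  -- no-port MEM/BR
[3] i4/i5  beq.BR;add.ALU  -- dual
[4] i6/i7  mulh.MUL;sll.ALU  -- dual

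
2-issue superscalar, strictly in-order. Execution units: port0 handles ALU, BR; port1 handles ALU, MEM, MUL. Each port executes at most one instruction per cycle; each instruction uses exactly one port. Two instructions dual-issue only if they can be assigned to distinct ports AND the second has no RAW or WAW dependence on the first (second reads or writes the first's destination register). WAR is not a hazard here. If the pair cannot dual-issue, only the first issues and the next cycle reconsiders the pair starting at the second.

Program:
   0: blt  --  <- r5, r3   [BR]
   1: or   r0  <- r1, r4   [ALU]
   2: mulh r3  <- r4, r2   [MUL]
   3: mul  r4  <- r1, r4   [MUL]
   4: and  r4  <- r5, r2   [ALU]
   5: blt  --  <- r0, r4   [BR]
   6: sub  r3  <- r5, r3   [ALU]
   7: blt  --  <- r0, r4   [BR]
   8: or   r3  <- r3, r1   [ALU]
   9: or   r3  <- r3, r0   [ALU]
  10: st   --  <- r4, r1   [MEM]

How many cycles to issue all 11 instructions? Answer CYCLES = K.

  cy0 -> i0+i1 (blt or) 2-wide
  cy1 -> i2 (mulh) no-port MUL/MUL
  cy2 -> i3 (mul) WAW r4
  cy3 -> i4 (and) RAW r4
  cy4 -> i5+i6 (blt sub) 2-wide
  cy5 -> i7+i8 (blt or) 2-wide
  cy6 -> i9+i10 (or st) 2-wide

CYCLES = 7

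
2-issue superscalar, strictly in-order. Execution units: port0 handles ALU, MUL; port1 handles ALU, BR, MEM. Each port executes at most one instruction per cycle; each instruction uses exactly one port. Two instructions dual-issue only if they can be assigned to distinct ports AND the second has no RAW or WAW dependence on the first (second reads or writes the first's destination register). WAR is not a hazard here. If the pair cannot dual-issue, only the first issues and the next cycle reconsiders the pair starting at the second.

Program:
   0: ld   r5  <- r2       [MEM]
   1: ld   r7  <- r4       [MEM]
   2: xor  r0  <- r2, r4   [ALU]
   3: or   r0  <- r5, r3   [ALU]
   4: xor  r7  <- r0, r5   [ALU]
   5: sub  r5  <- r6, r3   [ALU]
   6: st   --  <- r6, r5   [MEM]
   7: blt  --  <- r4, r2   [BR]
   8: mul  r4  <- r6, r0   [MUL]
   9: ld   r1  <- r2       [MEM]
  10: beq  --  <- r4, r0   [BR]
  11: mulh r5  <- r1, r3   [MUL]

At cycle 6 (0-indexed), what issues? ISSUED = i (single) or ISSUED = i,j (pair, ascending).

ISSUED = 9

[0] i0  ld.MEM  -- no-port MEM/MEM
[1] i1+i2  ld.MEM xor.ALU  -- pair
[2] i3  or.ALU  -- RAW r0
[3] i4+i5  xor.ALU sub.ALU  -- pair
[4] i6  st.MEM  -- no-port MEM/BR
[5] i7+i8  blt.BR mul.MUL  -- pair
[6] i9  ld.MEM  -- no-port MEM/BR
[7] i10+i11  beq.BR mulh.MUL  -- pair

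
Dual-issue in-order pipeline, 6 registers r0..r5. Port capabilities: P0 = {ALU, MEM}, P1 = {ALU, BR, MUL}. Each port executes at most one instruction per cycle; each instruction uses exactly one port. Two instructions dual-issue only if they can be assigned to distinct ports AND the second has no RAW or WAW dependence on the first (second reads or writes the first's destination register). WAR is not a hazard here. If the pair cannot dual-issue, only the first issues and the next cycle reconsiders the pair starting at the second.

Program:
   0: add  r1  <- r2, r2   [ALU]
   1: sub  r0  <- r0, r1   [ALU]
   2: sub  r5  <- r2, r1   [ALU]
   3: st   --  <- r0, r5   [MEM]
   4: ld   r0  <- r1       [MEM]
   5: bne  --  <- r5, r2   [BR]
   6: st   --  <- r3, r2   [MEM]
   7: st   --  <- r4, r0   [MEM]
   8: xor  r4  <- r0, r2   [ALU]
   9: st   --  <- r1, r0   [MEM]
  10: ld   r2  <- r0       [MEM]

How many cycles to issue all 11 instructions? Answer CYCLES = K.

CYCLES = 8

c0: i0 add  RAW r1
c1: i1+i2 sub+sub  pair
c2: i3 st  no-port MEM/MEM
c3: i4+i5 ld+bne  pair
c4: i6 st  no-port MEM/MEM
c5: i7+i8 st+xor  pair
c6: i9 st  no-port MEM/MEM
c7: i10 ld  tail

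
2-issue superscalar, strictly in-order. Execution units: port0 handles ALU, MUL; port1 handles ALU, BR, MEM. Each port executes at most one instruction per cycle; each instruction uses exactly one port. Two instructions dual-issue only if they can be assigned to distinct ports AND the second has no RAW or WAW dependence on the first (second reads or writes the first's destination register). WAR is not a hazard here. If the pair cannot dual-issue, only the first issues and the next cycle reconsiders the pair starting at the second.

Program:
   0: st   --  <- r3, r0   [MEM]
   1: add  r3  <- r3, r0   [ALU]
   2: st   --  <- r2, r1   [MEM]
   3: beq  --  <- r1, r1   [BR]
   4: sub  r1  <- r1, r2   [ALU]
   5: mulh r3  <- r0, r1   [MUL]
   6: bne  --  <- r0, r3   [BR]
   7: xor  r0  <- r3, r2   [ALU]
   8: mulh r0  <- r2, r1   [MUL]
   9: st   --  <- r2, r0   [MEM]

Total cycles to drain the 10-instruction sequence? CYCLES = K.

#0 head=0: st.MEM;add.ALU i0&i1 pair
#1 head=2: st.MEM i2 no-port MEM/BR
#2 head=3: beq.BR;sub.ALU i3&i4 pair
#3 head=5: mulh.MUL i5 RAW r3
#4 head=6: bne.BR;xor.ALU i6&i7 pair
#5 head=8: mulh.MUL i8 RAW r0
#6 head=9: st.MEM i9 tail

CYCLES = 7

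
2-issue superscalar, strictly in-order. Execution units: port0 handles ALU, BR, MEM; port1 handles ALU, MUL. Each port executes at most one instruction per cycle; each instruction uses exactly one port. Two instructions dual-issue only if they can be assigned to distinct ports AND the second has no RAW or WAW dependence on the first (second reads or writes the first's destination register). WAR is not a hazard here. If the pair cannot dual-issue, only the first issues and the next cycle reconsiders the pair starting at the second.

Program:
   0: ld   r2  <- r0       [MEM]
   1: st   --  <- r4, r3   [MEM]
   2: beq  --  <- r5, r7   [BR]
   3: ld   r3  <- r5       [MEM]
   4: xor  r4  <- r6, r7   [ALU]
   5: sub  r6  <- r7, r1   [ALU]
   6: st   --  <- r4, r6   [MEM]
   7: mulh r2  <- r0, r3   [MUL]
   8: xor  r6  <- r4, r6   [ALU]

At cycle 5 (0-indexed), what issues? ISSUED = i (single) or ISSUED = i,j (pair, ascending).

c0: i0 ld.MEM  no-port MEM/MEM
c1: i1 st.MEM  no-port MEM/BR
c2: i2 beq.BR  no-port BR/MEM
c3: i3/i4 ld.MEM;xor.ALU  2-wide
c4: i5 sub.ALU  RAW r6
c5: i6/i7 st.MEM;mulh.MUL  2-wide
c6: i8 xor.ALU  tail

ISSUED = 6,7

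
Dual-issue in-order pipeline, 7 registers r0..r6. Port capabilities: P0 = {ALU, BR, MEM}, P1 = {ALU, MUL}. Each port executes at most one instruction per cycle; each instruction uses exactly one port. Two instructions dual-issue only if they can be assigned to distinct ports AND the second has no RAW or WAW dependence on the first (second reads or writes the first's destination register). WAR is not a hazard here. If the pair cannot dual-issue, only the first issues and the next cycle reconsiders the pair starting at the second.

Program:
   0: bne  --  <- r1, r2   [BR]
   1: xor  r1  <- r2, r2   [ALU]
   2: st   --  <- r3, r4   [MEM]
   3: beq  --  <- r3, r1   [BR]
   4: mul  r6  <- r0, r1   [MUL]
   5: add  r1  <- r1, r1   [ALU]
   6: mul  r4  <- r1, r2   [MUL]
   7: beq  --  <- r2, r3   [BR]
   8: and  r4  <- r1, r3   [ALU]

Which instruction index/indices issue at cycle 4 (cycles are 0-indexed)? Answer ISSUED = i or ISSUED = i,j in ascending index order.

ISSUED = 6,7

[0] i0+i1  bne.BR+xor.ALU  -- 2-wide
[1] i2  st.MEM  -- no-port MEM/BR
[2] i3+i4  beq.BR+mul.MUL  -- 2-wide
[3] i5  add.ALU  -- RAW r1
[4] i6+i7  mul.MUL+beq.BR  -- 2-wide
[5] i8  and.ALU  -- tail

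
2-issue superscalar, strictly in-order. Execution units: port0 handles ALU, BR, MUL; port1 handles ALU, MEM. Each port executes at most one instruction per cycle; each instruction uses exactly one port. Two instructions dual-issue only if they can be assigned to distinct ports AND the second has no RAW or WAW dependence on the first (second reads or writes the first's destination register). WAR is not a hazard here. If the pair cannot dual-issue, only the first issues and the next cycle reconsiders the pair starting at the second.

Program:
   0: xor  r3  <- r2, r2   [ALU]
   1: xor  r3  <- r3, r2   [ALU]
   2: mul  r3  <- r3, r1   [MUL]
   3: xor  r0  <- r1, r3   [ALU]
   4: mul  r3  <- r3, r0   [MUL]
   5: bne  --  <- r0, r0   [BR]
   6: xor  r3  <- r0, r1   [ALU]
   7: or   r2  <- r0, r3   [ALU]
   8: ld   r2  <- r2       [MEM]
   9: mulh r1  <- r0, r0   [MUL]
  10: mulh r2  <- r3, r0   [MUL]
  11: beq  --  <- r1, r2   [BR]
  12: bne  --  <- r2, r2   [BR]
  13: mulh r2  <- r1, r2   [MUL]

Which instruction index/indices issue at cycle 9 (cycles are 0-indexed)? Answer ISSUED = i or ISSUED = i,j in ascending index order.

ISSUED = 11

#0 head=0: xor.ALU i0 RAW+WAW r3
#1 head=1: xor.ALU i1 RAW+WAW r3
#2 head=2: mul.MUL i2 RAW r3
#3 head=3: xor.ALU i3 RAW r0
#4 head=4: mul.MUL i4 no-port MUL/BR
#5 head=5: bne.BR+xor.ALU i5,i6 pair
#6 head=7: or.ALU i7 RAW+WAW r2
#7 head=8: ld.MEM+mulh.MUL i8,i9 pair
#8 head=10: mulh.MUL i10 no-port MUL/BR
#9 head=11: beq.BR i11 no-port BR/BR
#10 head=12: bne.BR i12 no-port BR/MUL
#11 head=13: mulh.MUL i13 tail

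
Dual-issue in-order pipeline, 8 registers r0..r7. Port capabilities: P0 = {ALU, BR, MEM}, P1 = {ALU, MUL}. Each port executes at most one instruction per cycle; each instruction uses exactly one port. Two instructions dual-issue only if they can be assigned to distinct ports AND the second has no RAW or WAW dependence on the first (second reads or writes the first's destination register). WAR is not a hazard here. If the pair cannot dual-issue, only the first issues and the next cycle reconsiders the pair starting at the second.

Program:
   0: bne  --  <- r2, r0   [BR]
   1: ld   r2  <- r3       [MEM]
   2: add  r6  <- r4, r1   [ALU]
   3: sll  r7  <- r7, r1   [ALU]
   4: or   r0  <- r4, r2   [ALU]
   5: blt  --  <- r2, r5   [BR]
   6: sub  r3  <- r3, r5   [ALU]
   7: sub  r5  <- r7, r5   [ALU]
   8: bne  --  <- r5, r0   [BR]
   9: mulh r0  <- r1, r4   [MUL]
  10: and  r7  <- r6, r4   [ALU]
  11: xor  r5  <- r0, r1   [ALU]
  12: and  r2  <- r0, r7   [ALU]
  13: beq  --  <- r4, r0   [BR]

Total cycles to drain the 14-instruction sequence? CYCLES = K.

CYCLES = 8

  cy0 -> i0 (bne.BR) no-port BR/MEM
  cy1 -> i1&i2 (ld.MEM;add.ALU) pair
  cy2 -> i3&i4 (sll.ALU;or.ALU) pair
  cy3 -> i5&i6 (blt.BR;sub.ALU) pair
  cy4 -> i7 (sub.ALU) RAW r5
  cy5 -> i8&i9 (bne.BR;mulh.MUL) pair
  cy6 -> i10&i11 (and.ALU;xor.ALU) pair
  cy7 -> i12&i13 (and.ALU;beq.BR) pair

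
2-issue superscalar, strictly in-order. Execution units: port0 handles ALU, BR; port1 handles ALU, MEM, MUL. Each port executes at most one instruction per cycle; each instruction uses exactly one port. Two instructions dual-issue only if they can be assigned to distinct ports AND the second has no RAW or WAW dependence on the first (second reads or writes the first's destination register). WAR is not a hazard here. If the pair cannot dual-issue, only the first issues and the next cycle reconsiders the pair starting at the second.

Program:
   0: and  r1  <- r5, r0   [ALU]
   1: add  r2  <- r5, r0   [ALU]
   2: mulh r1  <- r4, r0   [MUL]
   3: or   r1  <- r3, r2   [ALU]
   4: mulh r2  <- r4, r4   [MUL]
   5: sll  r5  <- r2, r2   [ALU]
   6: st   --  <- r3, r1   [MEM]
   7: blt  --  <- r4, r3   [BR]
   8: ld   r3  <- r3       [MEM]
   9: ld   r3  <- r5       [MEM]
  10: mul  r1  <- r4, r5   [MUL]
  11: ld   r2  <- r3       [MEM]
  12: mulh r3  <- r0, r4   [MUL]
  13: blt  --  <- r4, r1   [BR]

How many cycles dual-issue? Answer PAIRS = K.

c0: i0&i1 and.ALU+add.ALU  2-wide
c1: i2 mulh.MUL  WAW r1
c2: i3&i4 or.ALU+mulh.MUL  2-wide
c3: i5&i6 sll.ALU+st.MEM  2-wide
c4: i7&i8 blt.BR+ld.MEM  2-wide
c5: i9 ld.MEM  no-port MEM/MUL
c6: i10 mul.MUL  no-port MUL/MEM
c7: i11 ld.MEM  no-port MEM/MUL
c8: i12&i13 mulh.MUL+blt.BR  2-wide

PAIRS = 5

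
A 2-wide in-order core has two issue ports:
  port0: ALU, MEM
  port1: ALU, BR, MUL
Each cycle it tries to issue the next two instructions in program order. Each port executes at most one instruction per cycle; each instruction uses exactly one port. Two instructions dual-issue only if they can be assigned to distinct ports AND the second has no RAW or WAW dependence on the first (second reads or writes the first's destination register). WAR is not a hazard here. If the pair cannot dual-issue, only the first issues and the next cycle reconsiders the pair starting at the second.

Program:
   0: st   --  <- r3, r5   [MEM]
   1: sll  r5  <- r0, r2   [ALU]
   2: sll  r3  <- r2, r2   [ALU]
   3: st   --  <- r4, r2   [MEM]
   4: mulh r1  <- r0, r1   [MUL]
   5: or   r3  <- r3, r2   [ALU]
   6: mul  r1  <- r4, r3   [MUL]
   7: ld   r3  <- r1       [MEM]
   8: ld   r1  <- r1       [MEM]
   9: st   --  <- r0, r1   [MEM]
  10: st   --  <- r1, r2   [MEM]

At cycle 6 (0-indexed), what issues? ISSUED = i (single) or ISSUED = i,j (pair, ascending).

t=0 i0+i1:st;sll ; dual
t=1 i2+i3:sll;st ; dual
t=2 i4+i5:mulh;or ; dual
t=3 i6:mul ; RAW r1
t=4 i7:ld ; no-port MEM/MEM
t=5 i8:ld ; no-port MEM/MEM
t=6 i9:st ; no-port MEM/MEM
t=7 i10:st ; tail

ISSUED = 9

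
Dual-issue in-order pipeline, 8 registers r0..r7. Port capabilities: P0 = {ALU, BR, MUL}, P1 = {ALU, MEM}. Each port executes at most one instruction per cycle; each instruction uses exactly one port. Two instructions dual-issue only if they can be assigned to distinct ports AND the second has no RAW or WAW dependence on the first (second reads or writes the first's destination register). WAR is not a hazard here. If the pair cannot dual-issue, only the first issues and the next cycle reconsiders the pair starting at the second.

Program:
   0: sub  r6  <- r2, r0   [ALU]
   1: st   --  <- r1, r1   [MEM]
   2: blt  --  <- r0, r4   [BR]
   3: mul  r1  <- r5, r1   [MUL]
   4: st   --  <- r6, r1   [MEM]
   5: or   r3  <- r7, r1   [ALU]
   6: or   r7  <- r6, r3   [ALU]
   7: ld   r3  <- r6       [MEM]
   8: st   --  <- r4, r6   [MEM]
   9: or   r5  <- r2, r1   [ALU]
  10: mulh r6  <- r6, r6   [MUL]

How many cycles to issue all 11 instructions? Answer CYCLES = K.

[0] i0/i1  sub/st  -- dual
[1] i2  blt  -- no-port BR/MUL
[2] i3  mul  -- RAW r1
[3] i4/i5  st/or  -- dual
[4] i6/i7  or/ld  -- dual
[5] i8/i9  st/or  -- dual
[6] i10  mulh  -- tail

CYCLES = 7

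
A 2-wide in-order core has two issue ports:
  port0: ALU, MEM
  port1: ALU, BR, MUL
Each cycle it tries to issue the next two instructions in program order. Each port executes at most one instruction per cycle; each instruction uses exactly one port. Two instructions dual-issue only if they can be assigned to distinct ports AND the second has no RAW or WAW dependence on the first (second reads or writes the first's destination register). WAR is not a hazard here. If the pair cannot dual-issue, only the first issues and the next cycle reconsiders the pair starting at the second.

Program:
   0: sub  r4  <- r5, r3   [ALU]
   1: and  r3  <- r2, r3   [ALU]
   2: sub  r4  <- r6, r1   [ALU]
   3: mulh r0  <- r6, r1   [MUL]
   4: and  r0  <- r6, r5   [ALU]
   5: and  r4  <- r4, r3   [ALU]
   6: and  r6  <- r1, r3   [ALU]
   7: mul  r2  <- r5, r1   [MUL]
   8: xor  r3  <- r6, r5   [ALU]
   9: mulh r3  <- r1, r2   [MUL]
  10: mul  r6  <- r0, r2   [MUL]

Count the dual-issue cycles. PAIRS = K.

#0 head=0: sub and i0,i1 2-wide
#1 head=2: sub mulh i2,i3 2-wide
#2 head=4: and and i4,i5 2-wide
#3 head=6: and mul i6,i7 2-wide
#4 head=8: xor i8 WAW r3
#5 head=9: mulh i9 no-port MUL/MUL
#6 head=10: mul i10 tail

PAIRS = 4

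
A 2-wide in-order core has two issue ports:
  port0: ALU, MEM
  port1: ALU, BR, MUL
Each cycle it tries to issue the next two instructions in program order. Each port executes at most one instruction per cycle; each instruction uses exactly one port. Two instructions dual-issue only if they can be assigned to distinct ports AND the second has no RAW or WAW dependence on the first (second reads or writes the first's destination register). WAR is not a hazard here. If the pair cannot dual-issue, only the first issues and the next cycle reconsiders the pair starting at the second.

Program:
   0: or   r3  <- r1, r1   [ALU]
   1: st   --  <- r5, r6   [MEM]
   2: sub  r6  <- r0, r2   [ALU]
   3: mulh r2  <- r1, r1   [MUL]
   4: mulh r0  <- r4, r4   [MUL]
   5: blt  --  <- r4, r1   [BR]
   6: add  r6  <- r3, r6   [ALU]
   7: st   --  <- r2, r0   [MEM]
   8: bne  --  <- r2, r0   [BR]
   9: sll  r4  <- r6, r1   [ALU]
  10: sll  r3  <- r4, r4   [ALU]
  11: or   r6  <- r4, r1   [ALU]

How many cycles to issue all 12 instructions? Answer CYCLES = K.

CYCLES = 7

  cy0 -> i0+i1 (or.ALU/st.MEM) pair
  cy1 -> i2+i3 (sub.ALU/mulh.MUL) pair
  cy2 -> i4 (mulh.MUL) no-port MUL/BR
  cy3 -> i5+i6 (blt.BR/add.ALU) pair
  cy4 -> i7+i8 (st.MEM/bne.BR) pair
  cy5 -> i9 (sll.ALU) RAW r4
  cy6 -> i10+i11 (sll.ALU/or.ALU) pair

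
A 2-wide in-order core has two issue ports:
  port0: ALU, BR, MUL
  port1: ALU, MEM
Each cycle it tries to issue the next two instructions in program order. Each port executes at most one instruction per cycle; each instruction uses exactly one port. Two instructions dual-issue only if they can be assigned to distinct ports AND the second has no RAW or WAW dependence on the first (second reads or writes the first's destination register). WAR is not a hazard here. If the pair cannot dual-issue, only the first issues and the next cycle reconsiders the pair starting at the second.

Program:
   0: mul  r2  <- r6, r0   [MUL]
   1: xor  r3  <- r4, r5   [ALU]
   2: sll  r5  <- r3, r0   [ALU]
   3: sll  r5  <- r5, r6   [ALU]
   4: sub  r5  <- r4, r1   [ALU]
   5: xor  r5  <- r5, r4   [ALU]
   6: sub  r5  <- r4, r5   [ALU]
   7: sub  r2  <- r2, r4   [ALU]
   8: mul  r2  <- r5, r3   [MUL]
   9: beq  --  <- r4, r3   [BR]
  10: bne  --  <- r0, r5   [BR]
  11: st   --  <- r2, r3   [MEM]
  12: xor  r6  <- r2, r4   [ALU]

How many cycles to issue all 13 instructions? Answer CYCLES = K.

#0 head=0: mul.MUL+xor.ALU i0&i1 pair
#1 head=2: sll.ALU i2 RAW+WAW r5
#2 head=3: sll.ALU i3 WAW r5
#3 head=4: sub.ALU i4 RAW+WAW r5
#4 head=5: xor.ALU i5 RAW+WAW r5
#5 head=6: sub.ALU+sub.ALU i6&i7 pair
#6 head=8: mul.MUL i8 no-port MUL/BR
#7 head=9: beq.BR i9 no-port BR/BR
#8 head=10: bne.BR+st.MEM i10&i11 pair
#9 head=12: xor.ALU i12 tail

CYCLES = 10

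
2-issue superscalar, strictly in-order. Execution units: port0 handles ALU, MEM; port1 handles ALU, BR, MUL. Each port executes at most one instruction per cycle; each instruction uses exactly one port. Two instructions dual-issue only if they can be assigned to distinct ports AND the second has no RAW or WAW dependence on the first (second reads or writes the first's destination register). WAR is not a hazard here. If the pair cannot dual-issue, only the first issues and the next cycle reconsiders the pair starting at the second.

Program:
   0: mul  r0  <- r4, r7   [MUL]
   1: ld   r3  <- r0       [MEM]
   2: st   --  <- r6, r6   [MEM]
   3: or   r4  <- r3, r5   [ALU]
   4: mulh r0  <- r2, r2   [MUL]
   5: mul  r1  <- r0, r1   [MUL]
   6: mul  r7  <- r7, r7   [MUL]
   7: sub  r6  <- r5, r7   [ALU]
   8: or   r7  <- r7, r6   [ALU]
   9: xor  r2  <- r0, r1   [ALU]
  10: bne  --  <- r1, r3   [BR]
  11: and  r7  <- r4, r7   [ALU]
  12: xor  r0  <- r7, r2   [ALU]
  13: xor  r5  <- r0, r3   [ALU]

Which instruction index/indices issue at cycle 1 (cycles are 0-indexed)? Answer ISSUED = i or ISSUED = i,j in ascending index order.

ISSUED = 1

  cy0 -> i0 (mul) RAW r0
  cy1 -> i1 (ld) no-port MEM/MEM
  cy2 -> i2/i3 (st+or) pair
  cy3 -> i4 (mulh) no-port MUL/MUL
  cy4 -> i5 (mul) no-port MUL/MUL
  cy5 -> i6 (mul) RAW r7
  cy6 -> i7 (sub) RAW r6
  cy7 -> i8/i9 (or+xor) pair
  cy8 -> i10/i11 (bne+and) pair
  cy9 -> i12 (xor) RAW r0
  cy10 -> i13 (xor) tail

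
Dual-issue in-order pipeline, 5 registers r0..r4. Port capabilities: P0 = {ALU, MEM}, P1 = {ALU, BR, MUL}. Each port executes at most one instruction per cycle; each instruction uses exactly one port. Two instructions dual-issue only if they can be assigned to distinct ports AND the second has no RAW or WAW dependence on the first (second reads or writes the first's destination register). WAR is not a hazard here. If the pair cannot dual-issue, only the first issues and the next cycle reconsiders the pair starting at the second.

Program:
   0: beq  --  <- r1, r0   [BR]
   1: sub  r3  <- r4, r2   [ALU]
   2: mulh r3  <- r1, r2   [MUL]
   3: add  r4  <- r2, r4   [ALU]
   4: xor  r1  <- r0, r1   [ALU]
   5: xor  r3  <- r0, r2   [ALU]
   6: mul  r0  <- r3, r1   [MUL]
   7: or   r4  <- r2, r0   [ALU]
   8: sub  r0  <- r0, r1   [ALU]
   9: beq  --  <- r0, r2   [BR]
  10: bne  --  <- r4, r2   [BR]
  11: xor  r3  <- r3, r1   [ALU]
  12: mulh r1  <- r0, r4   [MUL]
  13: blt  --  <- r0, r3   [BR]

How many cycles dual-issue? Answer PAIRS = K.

#0 head=0: beq;sub i0+i1 dual
#1 head=2: mulh;add i2+i3 dual
#2 head=4: xor;xor i4+i5 dual
#3 head=6: mul i6 RAW r0
#4 head=7: or;sub i7+i8 dual
#5 head=9: beq i9 no-port BR/BR
#6 head=10: bne;xor i10+i11 dual
#7 head=12: mulh i12 no-port MUL/BR
#8 head=13: blt i13 tail

PAIRS = 5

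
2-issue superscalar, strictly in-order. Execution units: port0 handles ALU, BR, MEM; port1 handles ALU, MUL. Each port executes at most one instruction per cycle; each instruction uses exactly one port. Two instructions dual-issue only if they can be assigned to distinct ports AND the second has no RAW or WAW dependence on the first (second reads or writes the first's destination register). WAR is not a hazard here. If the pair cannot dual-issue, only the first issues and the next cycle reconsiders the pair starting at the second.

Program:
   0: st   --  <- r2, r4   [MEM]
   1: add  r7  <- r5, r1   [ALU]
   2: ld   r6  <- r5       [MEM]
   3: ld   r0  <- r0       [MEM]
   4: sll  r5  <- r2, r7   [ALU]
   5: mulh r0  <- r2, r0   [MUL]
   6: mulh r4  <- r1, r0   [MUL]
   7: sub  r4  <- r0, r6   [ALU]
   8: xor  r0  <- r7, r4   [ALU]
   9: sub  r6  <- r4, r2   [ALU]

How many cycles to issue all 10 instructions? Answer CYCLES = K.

0. st/add @i0&i1  | 2-wide
1. ld @i2  | no-port MEM/MEM
2. ld/sll @i3&i4  | 2-wide
3. mulh @i5  | no-port MUL/MUL
4. mulh @i6  | WAW r4
5. sub @i7  | RAW r4
6. xor/sub @i8&i9  | 2-wide

CYCLES = 7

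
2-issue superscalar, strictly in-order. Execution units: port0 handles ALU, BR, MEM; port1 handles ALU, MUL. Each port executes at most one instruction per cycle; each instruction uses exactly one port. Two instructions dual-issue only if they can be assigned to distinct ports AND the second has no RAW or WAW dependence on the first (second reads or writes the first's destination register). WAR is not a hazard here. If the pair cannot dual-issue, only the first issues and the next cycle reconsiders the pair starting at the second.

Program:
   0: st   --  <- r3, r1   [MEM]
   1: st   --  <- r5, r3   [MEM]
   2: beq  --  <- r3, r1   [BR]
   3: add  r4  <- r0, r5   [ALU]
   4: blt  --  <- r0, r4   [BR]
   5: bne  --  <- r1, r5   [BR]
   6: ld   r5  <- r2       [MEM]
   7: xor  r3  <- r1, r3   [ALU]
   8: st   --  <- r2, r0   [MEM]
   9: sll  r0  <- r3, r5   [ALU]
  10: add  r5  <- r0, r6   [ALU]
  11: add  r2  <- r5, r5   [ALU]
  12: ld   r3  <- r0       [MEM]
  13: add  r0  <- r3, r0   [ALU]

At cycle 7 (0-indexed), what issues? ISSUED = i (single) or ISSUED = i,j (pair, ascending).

ISSUED = 10

t=0 i0:st.MEM ; no-port MEM/MEM
t=1 i1:st.MEM ; no-port MEM/BR
t=2 i2/i3:beq.BR;add.ALU ; dual
t=3 i4:blt.BR ; no-port BR/BR
t=4 i5:bne.BR ; no-port BR/MEM
t=5 i6/i7:ld.MEM;xor.ALU ; dual
t=6 i8/i9:st.MEM;sll.ALU ; dual
t=7 i10:add.ALU ; RAW r5
t=8 i11/i12:add.ALU;ld.MEM ; dual
t=9 i13:add.ALU ; tail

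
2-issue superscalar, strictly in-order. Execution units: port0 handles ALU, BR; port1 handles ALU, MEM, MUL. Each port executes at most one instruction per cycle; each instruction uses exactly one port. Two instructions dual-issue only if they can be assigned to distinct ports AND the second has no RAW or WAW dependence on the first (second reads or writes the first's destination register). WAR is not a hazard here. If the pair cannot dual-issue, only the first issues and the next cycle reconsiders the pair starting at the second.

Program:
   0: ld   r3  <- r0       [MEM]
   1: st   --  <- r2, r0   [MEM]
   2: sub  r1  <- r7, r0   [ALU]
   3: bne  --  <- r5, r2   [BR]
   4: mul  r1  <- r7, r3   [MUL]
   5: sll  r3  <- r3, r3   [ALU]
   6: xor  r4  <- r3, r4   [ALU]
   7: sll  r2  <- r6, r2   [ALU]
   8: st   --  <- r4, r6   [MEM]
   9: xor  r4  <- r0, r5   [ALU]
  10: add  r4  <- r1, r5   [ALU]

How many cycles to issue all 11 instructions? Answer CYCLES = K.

CYCLES = 7

[0] i0  ld  -- no-port MEM/MEM
[1] i1&i2  st/sub  -- 2-wide
[2] i3&i4  bne/mul  -- 2-wide
[3] i5  sll  -- RAW r3
[4] i6&i7  xor/sll  -- 2-wide
[5] i8&i9  st/xor  -- 2-wide
[6] i10  add  -- tail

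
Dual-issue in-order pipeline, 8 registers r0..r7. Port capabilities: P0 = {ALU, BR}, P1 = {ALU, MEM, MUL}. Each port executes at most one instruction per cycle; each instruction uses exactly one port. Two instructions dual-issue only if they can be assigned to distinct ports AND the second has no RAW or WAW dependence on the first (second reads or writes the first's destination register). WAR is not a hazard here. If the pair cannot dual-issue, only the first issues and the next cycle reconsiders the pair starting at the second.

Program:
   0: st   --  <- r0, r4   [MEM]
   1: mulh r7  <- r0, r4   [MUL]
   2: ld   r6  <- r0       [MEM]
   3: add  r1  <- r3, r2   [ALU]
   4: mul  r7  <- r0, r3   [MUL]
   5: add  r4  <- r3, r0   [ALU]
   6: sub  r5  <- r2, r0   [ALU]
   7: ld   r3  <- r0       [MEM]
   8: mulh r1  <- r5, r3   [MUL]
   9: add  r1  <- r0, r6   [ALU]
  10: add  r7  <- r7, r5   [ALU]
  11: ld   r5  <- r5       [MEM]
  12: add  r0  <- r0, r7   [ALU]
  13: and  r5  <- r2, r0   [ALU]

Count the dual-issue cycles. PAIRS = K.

PAIRS = 5

t=0 i0:st ; no-port MEM/MUL
t=1 i1:mulh ; no-port MUL/MEM
t=2 i2+i3:ld;add ; dual
t=3 i4+i5:mul;add ; dual
t=4 i6+i7:sub;ld ; dual
t=5 i8:mulh ; WAW r1
t=6 i9+i10:add;add ; dual
t=7 i11+i12:ld;add ; dual
t=8 i13:and ; tail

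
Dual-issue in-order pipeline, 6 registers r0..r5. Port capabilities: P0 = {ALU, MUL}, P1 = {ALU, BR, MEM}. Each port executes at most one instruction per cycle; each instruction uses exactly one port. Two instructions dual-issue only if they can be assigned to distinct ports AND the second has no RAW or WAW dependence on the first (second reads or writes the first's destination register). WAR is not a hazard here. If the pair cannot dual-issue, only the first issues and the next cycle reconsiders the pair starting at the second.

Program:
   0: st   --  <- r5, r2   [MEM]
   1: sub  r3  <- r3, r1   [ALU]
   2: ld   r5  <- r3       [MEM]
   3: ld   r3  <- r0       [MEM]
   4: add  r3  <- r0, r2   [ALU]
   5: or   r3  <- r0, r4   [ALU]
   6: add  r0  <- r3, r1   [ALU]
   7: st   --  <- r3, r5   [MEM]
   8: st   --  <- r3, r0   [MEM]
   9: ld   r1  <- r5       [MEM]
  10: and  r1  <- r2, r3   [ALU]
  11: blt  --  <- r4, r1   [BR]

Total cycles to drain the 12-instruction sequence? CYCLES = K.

c0: i0/i1 st sub  2-wide
c1: i2 ld  no-port MEM/MEM
c2: i3 ld  WAW r3
c3: i4 add  WAW r3
c4: i5 or  RAW r3
c5: i6/i7 add st  2-wide
c6: i8 st  no-port MEM/MEM
c7: i9 ld  WAW r1
c8: i10 and  RAW r1
c9: i11 blt  tail

CYCLES = 10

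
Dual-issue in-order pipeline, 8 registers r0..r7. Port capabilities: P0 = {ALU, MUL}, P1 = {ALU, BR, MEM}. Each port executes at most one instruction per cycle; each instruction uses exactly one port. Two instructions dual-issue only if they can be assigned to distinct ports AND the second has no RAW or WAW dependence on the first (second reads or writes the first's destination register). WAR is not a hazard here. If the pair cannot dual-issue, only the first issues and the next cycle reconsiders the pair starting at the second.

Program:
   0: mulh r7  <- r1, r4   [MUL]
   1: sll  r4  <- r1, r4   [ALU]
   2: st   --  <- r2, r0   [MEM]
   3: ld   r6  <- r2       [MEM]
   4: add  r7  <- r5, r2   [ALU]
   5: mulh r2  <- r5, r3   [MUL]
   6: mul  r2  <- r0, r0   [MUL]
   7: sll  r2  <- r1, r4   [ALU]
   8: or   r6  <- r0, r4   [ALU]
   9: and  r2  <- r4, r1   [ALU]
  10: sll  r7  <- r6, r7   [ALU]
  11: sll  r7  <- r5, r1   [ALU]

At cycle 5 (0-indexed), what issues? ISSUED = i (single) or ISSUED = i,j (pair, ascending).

#0 head=0: mulh.MUL;sll.ALU i0,i1 pair
#1 head=2: st.MEM i2 no-port MEM/MEM
#2 head=3: ld.MEM;add.ALU i3,i4 pair
#3 head=5: mulh.MUL i5 no-port MUL/MUL
#4 head=6: mul.MUL i6 WAW r2
#5 head=7: sll.ALU;or.ALU i7,i8 pair
#6 head=9: and.ALU;sll.ALU i9,i10 pair
#7 head=11: sll.ALU i11 tail

ISSUED = 7,8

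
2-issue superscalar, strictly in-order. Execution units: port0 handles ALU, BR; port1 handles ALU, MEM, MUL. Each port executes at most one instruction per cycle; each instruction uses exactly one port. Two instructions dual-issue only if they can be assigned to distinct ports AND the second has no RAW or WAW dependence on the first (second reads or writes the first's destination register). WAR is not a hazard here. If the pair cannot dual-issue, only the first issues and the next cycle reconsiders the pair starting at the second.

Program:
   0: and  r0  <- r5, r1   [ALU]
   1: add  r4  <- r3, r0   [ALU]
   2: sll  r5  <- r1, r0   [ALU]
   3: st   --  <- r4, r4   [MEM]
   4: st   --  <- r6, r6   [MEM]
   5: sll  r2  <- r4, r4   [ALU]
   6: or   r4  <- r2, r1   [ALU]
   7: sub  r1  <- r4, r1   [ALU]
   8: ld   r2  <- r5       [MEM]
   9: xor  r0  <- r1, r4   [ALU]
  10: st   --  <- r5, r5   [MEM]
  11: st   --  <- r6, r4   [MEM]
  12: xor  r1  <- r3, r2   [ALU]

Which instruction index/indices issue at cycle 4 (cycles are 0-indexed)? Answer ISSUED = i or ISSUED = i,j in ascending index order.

0. and @i0  | RAW r0
1. add;sll @i1&i2  | dual
2. st @i3  | no-port MEM/MEM
3. st;sll @i4&i5  | dual
4. or @i6  | RAW r4
5. sub;ld @i7&i8  | dual
6. xor;st @i9&i10  | dual
7. st;xor @i11&i12  | dual

ISSUED = 6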